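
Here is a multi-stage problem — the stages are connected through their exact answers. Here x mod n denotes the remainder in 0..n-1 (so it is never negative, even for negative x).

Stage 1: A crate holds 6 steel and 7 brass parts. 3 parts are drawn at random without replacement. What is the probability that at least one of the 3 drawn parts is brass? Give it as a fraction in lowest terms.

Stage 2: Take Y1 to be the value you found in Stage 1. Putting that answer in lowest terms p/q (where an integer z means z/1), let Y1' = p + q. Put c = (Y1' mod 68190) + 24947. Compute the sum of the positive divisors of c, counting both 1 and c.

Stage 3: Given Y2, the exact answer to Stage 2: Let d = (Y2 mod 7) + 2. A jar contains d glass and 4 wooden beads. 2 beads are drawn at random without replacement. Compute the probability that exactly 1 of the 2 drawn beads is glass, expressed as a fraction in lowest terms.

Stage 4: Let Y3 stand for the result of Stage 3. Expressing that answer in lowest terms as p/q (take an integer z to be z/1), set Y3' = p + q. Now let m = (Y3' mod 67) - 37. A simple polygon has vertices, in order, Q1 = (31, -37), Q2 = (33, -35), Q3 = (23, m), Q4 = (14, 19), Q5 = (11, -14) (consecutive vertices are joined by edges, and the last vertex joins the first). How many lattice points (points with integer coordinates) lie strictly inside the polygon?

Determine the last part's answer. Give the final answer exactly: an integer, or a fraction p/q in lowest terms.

Stage 1: total draws C(13,3) = 286; complement C(6,3) = 20; favorable 286 - 20 = 266; P = 133/143; answer 133/143
Stage 2: Y1 = 133/143; threaded value p + q = 276; c = 25223; 25223 = 11 * 2293; sigma = (1 + 11) * (1 + 2293) = 12 * 2294 = 27528; answer 27528
Stage 3: Y2 = 27528; d = 6; total draws C(10,2) = 45; favorable C(6,1)*C(4,1) = 24; P = 8/15; answer 8/15
Stage 4: Y3 = 8/15; threaded value p + q = 23; m = -14; cross terms: (31*-35 - 33*-37)=136, (33*-14 - 23*-35)=343, (23*19 - 14*-14)=633, (14*-14 - 11*19)=-405, (11*-37 - 31*-14)=27; twice the area = |734| = 734; area = 367; boundary points = 2 + 1 + 3 + 3 + 1 = 10; strictly interior points = area - boundary/2 + 1 = 363; answer 363

363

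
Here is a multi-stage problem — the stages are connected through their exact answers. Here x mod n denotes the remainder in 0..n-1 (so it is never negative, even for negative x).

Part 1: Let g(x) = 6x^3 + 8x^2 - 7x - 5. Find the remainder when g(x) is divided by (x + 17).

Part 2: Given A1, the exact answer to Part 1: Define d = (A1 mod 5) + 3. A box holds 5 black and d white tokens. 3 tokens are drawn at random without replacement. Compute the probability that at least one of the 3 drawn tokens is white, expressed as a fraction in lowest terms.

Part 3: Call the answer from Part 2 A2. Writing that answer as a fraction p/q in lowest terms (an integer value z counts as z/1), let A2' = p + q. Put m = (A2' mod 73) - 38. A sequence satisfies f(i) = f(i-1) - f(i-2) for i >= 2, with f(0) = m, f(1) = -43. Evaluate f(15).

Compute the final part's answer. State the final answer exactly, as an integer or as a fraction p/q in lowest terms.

-26

Part 1: remainder = value at the root: 6*(-17)^3 + 8*(-17)^2 - 7*(-17)^1 - 5 = (-29478) + (2312) + (119) + (-5) = -27052; answer -27052
Part 2: A1 = -27052; d = 6; total draws C(11,3) = 165; complement C(5,3) = 10; favorable 165 - 10 = 155; P = 31/33; answer 31/33
Part 3: A2 = 31/33; threaded value p + q = 64; m = 26; f(2) = 1*(-43) - 1*(26) = -69; iterating: f(2)=-69, f(3)=-26, f(4)=43, f(5)=69, f(6)=26, f(7)=-43, f(8)=-69, f(9)=-26, f(10)=43, f(11)=69, f(12)=26, f(13)=-43, f(14)=-69, f(15)=-26; answer -26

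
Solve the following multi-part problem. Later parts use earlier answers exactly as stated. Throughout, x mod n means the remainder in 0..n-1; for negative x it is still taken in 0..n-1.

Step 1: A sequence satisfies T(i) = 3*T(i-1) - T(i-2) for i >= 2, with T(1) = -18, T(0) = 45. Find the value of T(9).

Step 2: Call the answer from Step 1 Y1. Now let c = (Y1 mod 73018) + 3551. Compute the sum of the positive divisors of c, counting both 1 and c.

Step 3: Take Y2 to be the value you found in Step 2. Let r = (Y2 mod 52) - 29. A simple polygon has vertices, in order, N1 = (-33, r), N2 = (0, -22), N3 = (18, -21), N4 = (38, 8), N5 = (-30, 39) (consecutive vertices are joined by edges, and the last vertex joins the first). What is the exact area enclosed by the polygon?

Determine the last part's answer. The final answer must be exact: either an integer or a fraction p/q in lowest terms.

Step 1: T(2) = 3*(-18) - 1*(45) = -99; iterating: T(2)=-99, T(3)=-279, T(4)=-738, T(5)=-1935, T(6)=-5067, T(7)=-13266, T(8)=-34731, T(9)=-90927; answer -90927
Step 2: Y1 = -90927; c = 58660; 58660 = 2^2 * 5 * 7 * 419; sigma = (1 + 2 + 4) * (1 + 5) * (1 + 7) * (1 + 419) = 7 * 6 * 8 * 420 = 141120; answer 141120
Step 3: Y2 = 141120; r = 15; cross terms: (-33*-22 - 0*15)=726, (0*-21 - 18*-22)=396, (18*8 - 38*-21)=942, (38*39 - -30*8)=1722, (-30*15 - -33*39)=837; twice the area = |4623| = 4623; area = 4623/2; answer 4623/2

4623/2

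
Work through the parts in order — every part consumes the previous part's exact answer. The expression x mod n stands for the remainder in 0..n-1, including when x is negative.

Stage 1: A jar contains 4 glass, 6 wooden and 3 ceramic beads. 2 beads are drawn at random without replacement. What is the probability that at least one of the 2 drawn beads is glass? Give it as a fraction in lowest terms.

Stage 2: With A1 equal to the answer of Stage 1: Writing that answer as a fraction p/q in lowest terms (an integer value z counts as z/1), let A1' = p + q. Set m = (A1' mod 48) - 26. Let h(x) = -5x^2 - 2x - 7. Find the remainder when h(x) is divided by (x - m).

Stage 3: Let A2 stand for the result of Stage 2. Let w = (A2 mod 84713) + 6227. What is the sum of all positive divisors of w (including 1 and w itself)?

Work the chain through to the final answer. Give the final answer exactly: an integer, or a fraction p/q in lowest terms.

157404

Stage 1: total draws C(13,2) = 78; complement C(9,2) = 36; favorable 78 - 36 = 42; P = 7/13; answer 7/13
Stage 2: A1 = 7/13; threaded value p + q = 20; m = -6; remainder = value at the root: -5*(-6)^2 - 2*(-6)^1 - 7 = (-180) + (12) + (-7) = -175; answer -175
Stage 3: A2 = -175; w = 90765; 90765 = 3^2 * 5 * 2017; sigma = (1 + 3 + 9) * (1 + 5) * (1 + 2017) = 13 * 6 * 2018 = 157404; answer 157404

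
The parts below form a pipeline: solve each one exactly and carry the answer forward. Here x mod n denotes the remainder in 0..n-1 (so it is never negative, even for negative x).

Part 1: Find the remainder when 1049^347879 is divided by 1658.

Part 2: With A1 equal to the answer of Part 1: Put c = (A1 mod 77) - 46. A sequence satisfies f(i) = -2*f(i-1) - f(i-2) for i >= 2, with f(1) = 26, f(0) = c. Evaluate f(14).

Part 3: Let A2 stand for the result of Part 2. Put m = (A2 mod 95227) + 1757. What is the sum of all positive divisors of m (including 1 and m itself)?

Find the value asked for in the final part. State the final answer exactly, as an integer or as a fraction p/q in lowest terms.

Part 1: squarings mod 1658: 1049^1=1049, 1049^2=1147, 1049^4=815, 1049^8=1025, 1049^16=1111, 1049^32=769, 1049^64=1113, 1049^128=243, 1049^256=1019, 1049^512=453, 1049^1024=1275, 1049^2048=785, 1049^4096=1107, 1049^8192=187, 1049^16384=151, 1049^32768=1247, 1049^65536=1463, 1049^131072=1549, 1049^262144=275; 1049^347879 = 1049^1 * 1049^2 * 1049^4 * 1049^32 * 1049^64 * 1049^128 * 1049^512 * 1049^1024 * 1049^2048 * 1049^16384 * 1049^65536 * 1049^262144 = 1471 (mod 1658); answer 1471
Part 2: A1 = 1471; c = -38; f(2) = -2*(26) - 1*(-38) = -14; iterating: f(2)=-14, f(3)=2, f(4)=10, f(5)=-22, f(6)=34, f(7)=-46, f(8)=58, f(9)=-70, f(10)=82, f(11)=-94, f(12)=106, f(13)=-118, f(14)=130; answer 130
Part 3: A2 = 130; m = 1887; 1887 = 3 * 17 * 37; sigma = (1 + 3) * (1 + 17) * (1 + 37) = 4 * 18 * 38 = 2736; answer 2736

2736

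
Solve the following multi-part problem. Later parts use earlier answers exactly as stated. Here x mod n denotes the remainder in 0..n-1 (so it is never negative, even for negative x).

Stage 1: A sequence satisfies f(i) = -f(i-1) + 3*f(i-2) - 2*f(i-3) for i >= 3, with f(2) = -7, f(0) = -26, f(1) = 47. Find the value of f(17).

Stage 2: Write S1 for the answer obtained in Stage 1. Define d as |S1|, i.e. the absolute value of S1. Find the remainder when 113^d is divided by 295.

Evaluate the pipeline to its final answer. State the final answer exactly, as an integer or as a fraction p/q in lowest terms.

Stage 1: f(3) = -1*(-7) + 3*(47) - 2*(-26) = 200; iterating: f(3)=200, f(4)=-315, f(5)=929, f(6)=-2274, f(7)=5691, f(8)=-14371, f(9)=35992, f(10)=-90487, f(11)=227205, f(12)=-570650, f(13)=1433239, f(14)=-3599599, f(15)=9040616, f(16)=-22705891, f(17)=57026937; answer 57026937
Stage 2: S1 = 57026937; d = 57026937; squarings mod 295: 113^1=113, 113^2=84, 113^4=271, 113^8=281, 113^16=196, 113^32=66, 113^64=226, 113^128=41, 113^256=206, 113^512=251, 113^1024=166, 113^2048=121, 113^4096=186, 113^8192=81, 113^16384=71, 113^32768=26, 113^65536=86, 113^131072=21, 113^262144=146, 113^524288=76, 113^1048576=171, 113^2097152=36, 113^4194304=116, 113^8388608=181, 113^16777216=16, 113^33554432=256; 113^57026937 = 113^1 * 113^8 * 113^16 * 113^32 * 113^64 * 113^256 * 113^2048 * 113^8192 * 113^131072 * 113^262144 * 113^2097152 * 113^4194304 * 113^16777216 * 113^33554432 = 288 (mod 295); answer 288

288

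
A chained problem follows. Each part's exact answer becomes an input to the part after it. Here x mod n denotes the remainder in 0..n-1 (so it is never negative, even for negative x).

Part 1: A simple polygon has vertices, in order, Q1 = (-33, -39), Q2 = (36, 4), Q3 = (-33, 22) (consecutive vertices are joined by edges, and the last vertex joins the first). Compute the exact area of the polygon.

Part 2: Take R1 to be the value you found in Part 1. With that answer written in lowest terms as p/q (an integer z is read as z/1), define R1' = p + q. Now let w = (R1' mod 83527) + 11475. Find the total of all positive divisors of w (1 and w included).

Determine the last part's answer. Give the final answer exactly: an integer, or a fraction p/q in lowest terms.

Part 1: cross terms: (-33*4 - 36*-39)=1272, (36*22 - -33*4)=924, (-33*-39 - -33*22)=2013; twice the area = |4209| = 4209; area = 4209/2; answer 4209/2
Part 2: R1 = 4209/2; threaded value p + q = 4211; w = 15686; 15686 = 2 * 11 * 23 * 31; sigma = (1 + 2) * (1 + 11) * (1 + 23) * (1 + 31) = 3 * 12 * 24 * 32 = 27648; answer 27648

27648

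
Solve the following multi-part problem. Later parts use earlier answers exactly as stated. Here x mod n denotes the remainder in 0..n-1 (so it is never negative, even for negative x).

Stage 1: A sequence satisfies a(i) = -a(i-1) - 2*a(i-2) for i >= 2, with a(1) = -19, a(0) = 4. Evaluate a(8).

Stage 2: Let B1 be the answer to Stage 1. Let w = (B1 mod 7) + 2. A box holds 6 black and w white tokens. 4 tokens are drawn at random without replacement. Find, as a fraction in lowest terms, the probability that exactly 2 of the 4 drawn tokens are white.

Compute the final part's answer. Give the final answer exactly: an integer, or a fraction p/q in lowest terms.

Stage 1: a(2) = -1*(-19) - 2*(4) = 11; iterating: a(2)=11, a(3)=27, a(4)=-49, a(5)=-5, a(6)=103, a(7)=-93, a(8)=-113; answer -113
Stage 2: B1 = -113; w = 8; total draws C(14,4) = 1001; favorable C(8,2)*C(6,2) = 420; P = 60/143; answer 60/143

60/143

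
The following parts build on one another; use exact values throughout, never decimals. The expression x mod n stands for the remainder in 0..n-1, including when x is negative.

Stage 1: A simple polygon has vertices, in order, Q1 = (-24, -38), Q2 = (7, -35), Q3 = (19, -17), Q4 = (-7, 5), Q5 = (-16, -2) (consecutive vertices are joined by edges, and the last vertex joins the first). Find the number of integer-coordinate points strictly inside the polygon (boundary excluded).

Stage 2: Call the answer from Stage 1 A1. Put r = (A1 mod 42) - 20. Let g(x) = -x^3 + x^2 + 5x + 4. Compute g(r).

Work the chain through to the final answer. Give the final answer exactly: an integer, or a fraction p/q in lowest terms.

7129

Stage 1: cross terms: (-24*-35 - 7*-38)=1106, (7*-17 - 19*-35)=546, (19*5 - -7*-17)=-24, (-7*-2 - -16*5)=94, (-16*-38 - -24*-2)=560; twice the area = |2282| = 2282; area = 1141; boundary points = 1 + 6 + 2 + 1 + 4 = 14; strictly interior points = area - boundary/2 + 1 = 1135; answer 1135
Stage 2: A1 = 1135; r = -19; -1*(-19)^3 + 1*(-19)^2 + 5*(-19)^1 + 4 = (6859) + (361) + (-95) + (4) = 7129; answer 7129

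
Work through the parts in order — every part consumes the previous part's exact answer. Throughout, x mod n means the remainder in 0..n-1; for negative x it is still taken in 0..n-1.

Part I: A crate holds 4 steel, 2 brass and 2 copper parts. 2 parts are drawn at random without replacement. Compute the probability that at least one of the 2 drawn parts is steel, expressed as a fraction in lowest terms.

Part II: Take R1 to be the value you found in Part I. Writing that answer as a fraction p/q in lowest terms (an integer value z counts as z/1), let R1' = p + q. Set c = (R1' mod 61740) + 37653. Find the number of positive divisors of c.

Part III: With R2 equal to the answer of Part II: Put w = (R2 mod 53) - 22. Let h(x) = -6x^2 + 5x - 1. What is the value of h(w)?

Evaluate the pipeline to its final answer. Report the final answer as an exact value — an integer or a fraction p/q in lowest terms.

Part I: total draws C(8,2) = 28; complement C(4,2) = 6; favorable 28 - 6 = 22; P = 11/14; answer 11/14
Part II: R1 = 11/14; threaded value p + q = 25; c = 37678; 37678 = 2 * 18839; number of divisors = (1+1) * (1+1) = 4; answer 4
Part III: R2 = 4; w = -18; -6*(-18)^2 + 5*(-18)^1 - 1 = (-1944) + (-90) + (-1) = -2035; answer -2035

-2035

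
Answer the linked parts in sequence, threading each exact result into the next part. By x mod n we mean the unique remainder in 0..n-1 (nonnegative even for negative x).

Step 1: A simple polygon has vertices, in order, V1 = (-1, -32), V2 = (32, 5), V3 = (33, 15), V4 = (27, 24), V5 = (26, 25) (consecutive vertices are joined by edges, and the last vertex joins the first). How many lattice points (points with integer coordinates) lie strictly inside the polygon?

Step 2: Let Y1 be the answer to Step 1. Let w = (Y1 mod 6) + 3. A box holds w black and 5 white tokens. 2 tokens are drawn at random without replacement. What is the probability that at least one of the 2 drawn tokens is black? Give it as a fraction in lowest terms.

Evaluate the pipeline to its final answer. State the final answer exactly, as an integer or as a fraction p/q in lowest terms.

34/39

Step 1: cross terms: (-1*5 - 32*-32)=1019, (32*15 - 33*5)=315, (33*24 - 27*15)=387, (27*25 - 26*24)=51, (26*-32 - -1*25)=-807; twice the area = |965| = 965; area = 965/2; boundary points = 1 + 1 + 3 + 1 + 3 = 9; strictly interior points = area - boundary/2 + 1 = 479; answer 479
Step 2: Y1 = 479; w = 8; total draws C(13,2) = 78; complement C(5,2) = 10; favorable 78 - 10 = 68; P = 34/39; answer 34/39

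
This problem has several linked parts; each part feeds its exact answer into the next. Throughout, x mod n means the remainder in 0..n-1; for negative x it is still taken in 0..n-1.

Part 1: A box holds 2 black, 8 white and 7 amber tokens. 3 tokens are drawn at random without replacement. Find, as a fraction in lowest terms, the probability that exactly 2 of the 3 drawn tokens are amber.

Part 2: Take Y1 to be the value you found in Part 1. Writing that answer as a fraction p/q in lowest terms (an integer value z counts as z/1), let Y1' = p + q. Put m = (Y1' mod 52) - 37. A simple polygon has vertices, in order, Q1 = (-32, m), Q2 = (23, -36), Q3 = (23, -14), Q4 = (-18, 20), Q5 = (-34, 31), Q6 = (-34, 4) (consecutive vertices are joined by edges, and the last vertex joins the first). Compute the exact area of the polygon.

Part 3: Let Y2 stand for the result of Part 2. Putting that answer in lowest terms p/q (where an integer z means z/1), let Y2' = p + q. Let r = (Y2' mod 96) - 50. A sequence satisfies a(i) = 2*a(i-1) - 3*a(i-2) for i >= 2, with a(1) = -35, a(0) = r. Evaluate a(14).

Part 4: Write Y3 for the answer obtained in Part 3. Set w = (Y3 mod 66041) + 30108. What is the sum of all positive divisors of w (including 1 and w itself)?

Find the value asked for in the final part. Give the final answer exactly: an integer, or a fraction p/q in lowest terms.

Part 1: total draws C(17,3) = 680; favorable C(7,2)*C(10,1) = 210; P = 21/68; answer 21/68
Part 2: Y1 = 21/68; threaded value p + q = 89; m = 0; cross terms: (-32*-36 - 23*0)=1152, (23*-14 - 23*-36)=506, (23*20 - -18*-14)=208, (-18*31 - -34*20)=122, (-34*4 - -34*31)=918, (-34*0 - -32*4)=128; twice the area = |3034| = 3034; area = 1517; answer 1517
Part 3: Y2 = 1517; threaded value p + q = 1518; r = 28; a(2) = 2*(-35) - 3*(28) = -154; iterating: a(2)=-154, a(3)=-203, a(4)=56, a(5)=721, a(6)=1274, a(7)=385, a(8)=-3052, a(9)=-7259, a(10)=-5362, a(11)=11053, a(12)=38192, a(13)=43225, a(14)=-28126; answer -28126
Part 4: Y3 = -28126; w = 68023; 68023 is prime, so its only divisors are 1 and 68023; sigma = 1 + 68023 = 68024; answer 68024

68024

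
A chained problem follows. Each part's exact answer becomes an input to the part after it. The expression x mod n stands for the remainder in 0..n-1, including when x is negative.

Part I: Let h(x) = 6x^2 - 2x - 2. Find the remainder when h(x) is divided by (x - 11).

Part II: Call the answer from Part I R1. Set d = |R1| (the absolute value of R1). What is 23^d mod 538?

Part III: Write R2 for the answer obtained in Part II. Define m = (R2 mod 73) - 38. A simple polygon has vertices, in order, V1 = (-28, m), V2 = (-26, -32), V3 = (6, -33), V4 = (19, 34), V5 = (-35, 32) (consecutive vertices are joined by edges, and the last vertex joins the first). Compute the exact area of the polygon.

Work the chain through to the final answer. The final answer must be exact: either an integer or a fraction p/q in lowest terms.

Part I: remainder = value at the root: 6*(11)^2 - 2*(11)^1 - 2 = (726) + (-22) + (-2) = 702; answer 702
Part II: R1 = 702; d = 702; squarings mod 538: 23^1=23, 23^2=529, 23^4=81, 23^8=105, 23^16=265, 23^32=285, 23^64=525, 23^128=169, 23^256=47, 23^512=57; 23^702 = 23^2 * 23^4 * 23^8 * 23^16 * 23^32 * 23^128 * 23^512 = 285 (mod 538); answer 285
Part III: R2 = 285; m = 28; cross terms: (-28*-32 - -26*28)=1624, (-26*-33 - 6*-32)=1050, (6*34 - 19*-33)=831, (19*32 - -35*34)=1798, (-35*28 - -28*32)=-84; twice the area = |5219| = 5219; area = 5219/2; answer 5219/2

5219/2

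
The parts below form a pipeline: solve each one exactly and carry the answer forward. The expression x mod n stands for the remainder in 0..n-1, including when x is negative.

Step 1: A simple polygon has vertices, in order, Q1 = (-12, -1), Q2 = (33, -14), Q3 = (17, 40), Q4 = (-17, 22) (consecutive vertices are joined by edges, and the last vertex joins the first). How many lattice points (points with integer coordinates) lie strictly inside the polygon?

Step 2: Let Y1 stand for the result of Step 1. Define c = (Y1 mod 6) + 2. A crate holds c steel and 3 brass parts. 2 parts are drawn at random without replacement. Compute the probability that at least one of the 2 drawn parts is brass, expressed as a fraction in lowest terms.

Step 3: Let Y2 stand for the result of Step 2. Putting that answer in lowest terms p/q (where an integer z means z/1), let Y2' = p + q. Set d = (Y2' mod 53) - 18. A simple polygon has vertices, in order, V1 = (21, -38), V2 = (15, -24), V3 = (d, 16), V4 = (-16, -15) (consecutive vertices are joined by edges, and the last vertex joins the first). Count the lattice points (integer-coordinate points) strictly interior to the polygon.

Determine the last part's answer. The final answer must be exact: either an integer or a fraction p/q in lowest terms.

759

Step 1: cross terms: (-12*-14 - 33*-1)=201, (33*40 - 17*-14)=1558, (17*22 - -17*40)=1054, (-17*-1 - -12*22)=281; twice the area = |3094| = 3094; area = 1547; boundary points = 1 + 2 + 2 + 1 = 6; strictly interior points = area - boundary/2 + 1 = 1545; answer 1545
Step 2: Y1 = 1545; c = 5; total draws C(8,2) = 28; complement C(5,2) = 10; favorable 28 - 10 = 18; P = 9/14; answer 9/14
Step 3: Y2 = 9/14; threaded value p + q = 23; d = 5; cross terms: (21*-24 - 15*-38)=66, (15*16 - 5*-24)=360, (5*-15 - -16*16)=181, (-16*-38 - 21*-15)=923; twice the area = |1530| = 1530; area = 765; boundary points = 2 + 10 + 1 + 1 = 14; strictly interior points = area - boundary/2 + 1 = 759; answer 759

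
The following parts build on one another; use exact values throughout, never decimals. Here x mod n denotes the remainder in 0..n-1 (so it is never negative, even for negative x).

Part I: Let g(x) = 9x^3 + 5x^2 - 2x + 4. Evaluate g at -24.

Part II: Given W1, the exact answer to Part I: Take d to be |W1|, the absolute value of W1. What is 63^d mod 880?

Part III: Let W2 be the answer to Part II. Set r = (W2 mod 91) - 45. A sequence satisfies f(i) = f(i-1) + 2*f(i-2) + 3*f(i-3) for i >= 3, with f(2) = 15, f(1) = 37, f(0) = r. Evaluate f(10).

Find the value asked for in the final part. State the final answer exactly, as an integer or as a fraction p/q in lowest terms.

Part I: 9*(-24)^3 + 5*(-24)^2 - 2*(-24)^1 + 4 = (-124416) + (2880) + (48) + (4) = -121484; answer -121484
Part II: W1 = -121484; d = 121484; squarings mod 880: 63^1=63, 63^2=449, 63^4=81, 63^8=401, 63^16=641, 63^32=801, 63^64=81, 63^128=401, 63^256=641, 63^512=801, 63^1024=81, 63^2048=401, 63^4096=641, 63^8192=801, 63^16384=81, 63^32768=401, 63^65536=641; 63^121484 = 63^4 * 63^8 * 63^128 * 63^512 * 63^2048 * 63^4096 * 63^16384 * 63^32768 * 63^65536 = 81 (mod 880); answer 81
Part III: W2 = 81; r = 36; f(3) = 1*(15) + 2*(37) + 3*(36) = 197; iterating: f(3)=197, f(4)=338, f(5)=777, f(6)=2044, f(7)=4612, f(8)=11031, f(9)=26387, f(10)=62285; answer 62285

62285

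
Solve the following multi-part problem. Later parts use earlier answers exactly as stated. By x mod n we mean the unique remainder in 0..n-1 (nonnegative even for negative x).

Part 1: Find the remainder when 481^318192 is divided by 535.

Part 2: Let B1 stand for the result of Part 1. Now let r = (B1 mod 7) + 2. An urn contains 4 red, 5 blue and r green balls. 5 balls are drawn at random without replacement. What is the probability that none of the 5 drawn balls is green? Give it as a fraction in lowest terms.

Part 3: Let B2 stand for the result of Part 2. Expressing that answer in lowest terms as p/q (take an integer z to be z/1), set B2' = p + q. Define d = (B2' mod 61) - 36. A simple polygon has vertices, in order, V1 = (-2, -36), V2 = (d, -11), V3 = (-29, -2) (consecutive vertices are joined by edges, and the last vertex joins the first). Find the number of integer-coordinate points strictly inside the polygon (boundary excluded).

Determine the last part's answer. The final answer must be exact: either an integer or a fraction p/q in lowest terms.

Part 1: squarings mod 535: 481^1=481, 481^2=241, 481^4=301, 481^8=186, 481^16=356, 481^32=476, 481^64=271, 481^128=146, 481^256=451, 481^512=101, 481^1024=36, 481^2048=226, 481^4096=251, 481^8192=406, 481^16384=56, 481^32768=461, 481^65536=126, 481^131072=361, 481^262144=316; 481^318192 = 481^16 * 481^32 * 481^64 * 481^128 * 481^512 * 481^2048 * 481^4096 * 481^16384 * 481^32768 * 481^262144 = 511 (mod 535); answer 511
Part 2: B1 = 511; r = 2; total draws C(11,5) = 462; favorable C(9,5) = 126; P = 3/11; answer 3/11
Part 3: B2 = 3/11; threaded value p + q = 14; d = -22; cross terms: (-2*-11 - -22*-36)=-770, (-22*-2 - -29*-11)=-275, (-29*-36 - -2*-2)=1040; twice the area = |-5| = 5; area = 5/2; boundary points = 5 + 1 + 1 = 7; strictly interior points = area - boundary/2 + 1 = 0; answer 0

0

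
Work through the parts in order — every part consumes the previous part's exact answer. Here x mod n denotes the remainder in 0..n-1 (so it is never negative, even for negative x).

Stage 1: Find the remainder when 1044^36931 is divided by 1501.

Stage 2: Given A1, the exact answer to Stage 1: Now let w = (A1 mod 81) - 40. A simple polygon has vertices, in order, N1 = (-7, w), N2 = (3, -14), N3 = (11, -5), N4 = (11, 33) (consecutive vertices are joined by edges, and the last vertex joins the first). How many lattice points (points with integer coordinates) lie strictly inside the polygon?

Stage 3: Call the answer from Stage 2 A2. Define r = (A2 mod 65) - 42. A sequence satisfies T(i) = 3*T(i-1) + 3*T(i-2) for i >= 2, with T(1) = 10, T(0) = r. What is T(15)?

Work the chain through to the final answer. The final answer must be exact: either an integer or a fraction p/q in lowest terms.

2376639144

Stage 1: squarings mod 1501: 1044^1=1044, 1044^2=210, 1044^4=571, 1044^8=324, 1044^16=1407, 1044^32=1331, 1044^64=381, 1044^128=1065, 1044^256=970, 1044^512=1274, 1044^1024=495, 1044^2048=362, 1044^4096=457, 1044^8192=210, 1044^16384=571, 1044^32768=324; 1044^36931 = 1044^1 * 1044^2 * 1044^64 * 1044^4096 * 1044^32768 = 436 (mod 1501); answer 436
Stage 2: A1 = 436; w = -9; cross terms: (-7*-14 - 3*-9)=125, (3*-5 - 11*-14)=139, (11*33 - 11*-5)=418, (11*-9 - -7*33)=132; twice the area = |814| = 814; area = 407; boundary points = 5 + 1 + 38 + 6 = 50; strictly interior points = area - boundary/2 + 1 = 383; answer 383
Stage 3: A2 = 383; r = 16; T(2) = 3*(10) + 3*(16) = 78; iterating: T(2)=78, T(3)=264, T(4)=1026, T(5)=3870, T(6)=14688, T(7)=55674, T(8)=211086, T(9)=800280, T(10)=3034098, T(11)=11503134, T(12)=43611696, T(13)=165344490, T(14)=626868558, T(15)=2376639144; answer 2376639144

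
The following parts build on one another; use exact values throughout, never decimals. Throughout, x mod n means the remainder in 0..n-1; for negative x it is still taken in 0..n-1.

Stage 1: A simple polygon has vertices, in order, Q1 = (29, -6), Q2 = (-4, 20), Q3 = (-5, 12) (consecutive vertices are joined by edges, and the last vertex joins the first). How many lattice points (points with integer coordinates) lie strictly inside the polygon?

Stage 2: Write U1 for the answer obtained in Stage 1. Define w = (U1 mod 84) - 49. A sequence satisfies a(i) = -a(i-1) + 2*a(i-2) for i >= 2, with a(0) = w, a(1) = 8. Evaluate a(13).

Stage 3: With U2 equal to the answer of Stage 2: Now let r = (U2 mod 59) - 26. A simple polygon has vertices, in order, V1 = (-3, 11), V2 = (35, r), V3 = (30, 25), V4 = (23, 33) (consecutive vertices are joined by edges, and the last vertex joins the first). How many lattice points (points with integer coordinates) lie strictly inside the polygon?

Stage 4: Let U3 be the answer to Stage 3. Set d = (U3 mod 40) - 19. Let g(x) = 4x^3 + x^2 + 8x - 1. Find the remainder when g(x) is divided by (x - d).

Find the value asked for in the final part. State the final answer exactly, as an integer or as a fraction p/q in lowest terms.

140

Stage 1: cross terms: (29*20 - -4*-6)=556, (-4*12 - -5*20)=52, (-5*-6 - 29*12)=-318; twice the area = |290| = 290; area = 145; boundary points = 1 + 1 + 2 = 4; strictly interior points = area - boundary/2 + 1 = 144; answer 144
Stage 2: U1 = 144; w = 11; a(2) = -1*(8) + 2*(11) = 14; iterating: a(2)=14, a(3)=2, a(4)=26, a(5)=-22, a(6)=74, a(7)=-118, a(8)=266, a(9)=-502, a(10)=1034, a(11)=-2038, a(12)=4106, a(13)=-8182; answer -8182
Stage 3: U2 = -8182; r = -7; cross terms: (-3*-7 - 35*11)=-364, (35*25 - 30*-7)=1085, (30*33 - 23*25)=415, (23*11 - -3*33)=352; twice the area = |1488| = 1488; area = 744; boundary points = 2 + 1 + 1 + 2 = 6; strictly interior points = area - boundary/2 + 1 = 742; answer 742
Stage 4: U3 = 742; d = 3; remainder = value at the root: 4*(3)^3 + 1*(3)^2 + 8*(3)^1 - 1 = (108) + (9) + (24) + (-1) = 140; answer 140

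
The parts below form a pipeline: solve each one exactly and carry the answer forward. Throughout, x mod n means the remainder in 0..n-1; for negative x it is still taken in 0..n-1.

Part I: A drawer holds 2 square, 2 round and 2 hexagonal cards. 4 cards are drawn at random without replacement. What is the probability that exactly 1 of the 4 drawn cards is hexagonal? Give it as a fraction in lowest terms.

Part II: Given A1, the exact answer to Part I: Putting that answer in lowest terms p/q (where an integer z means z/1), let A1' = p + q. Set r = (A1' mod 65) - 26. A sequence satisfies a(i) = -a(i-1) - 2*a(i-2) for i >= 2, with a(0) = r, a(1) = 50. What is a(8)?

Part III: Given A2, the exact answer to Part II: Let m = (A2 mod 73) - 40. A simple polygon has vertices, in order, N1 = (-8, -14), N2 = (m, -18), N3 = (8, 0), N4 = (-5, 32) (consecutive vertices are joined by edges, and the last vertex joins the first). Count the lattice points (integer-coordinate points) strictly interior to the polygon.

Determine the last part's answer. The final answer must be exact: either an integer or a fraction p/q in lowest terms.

Part I: total draws C(6,4) = 15; favorable C(2,1)*C(4,3) = 8; P = 8/15; answer 8/15
Part II: A1 = 8/15; threaded value p + q = 23; r = -3; a(2) = -1*(50) - 2*(-3) = -44; iterating: a(2)=-44, a(3)=-56, a(4)=144, a(5)=-32, a(6)=-256, a(7)=320, a(8)=192; answer 192
Part III: A2 = 192; m = 6; cross terms: (-8*-18 - 6*-14)=228, (6*0 - 8*-18)=144, (8*32 - -5*0)=256, (-5*-14 - -8*32)=326; twice the area = |954| = 954; area = 477; boundary points = 2 + 2 + 1 + 1 = 6; strictly interior points = area - boundary/2 + 1 = 475; answer 475

475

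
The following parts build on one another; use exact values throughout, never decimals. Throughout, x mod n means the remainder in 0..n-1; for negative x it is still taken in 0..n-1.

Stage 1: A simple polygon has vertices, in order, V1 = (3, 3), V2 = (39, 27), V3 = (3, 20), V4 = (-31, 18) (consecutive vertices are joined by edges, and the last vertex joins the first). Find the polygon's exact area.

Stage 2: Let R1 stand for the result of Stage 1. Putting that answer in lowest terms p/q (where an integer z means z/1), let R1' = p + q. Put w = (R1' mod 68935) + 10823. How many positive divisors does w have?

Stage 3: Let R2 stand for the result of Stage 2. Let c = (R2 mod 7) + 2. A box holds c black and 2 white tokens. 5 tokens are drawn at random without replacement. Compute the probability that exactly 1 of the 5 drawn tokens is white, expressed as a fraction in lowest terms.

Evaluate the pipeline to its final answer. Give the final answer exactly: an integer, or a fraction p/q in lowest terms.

Stage 1: cross terms: (3*27 - 39*3)=-36, (39*20 - 3*27)=699, (3*18 - -31*20)=674, (-31*3 - 3*18)=-147; twice the area = |1190| = 1190; area = 595; answer 595
Stage 2: R1 = 595; threaded value p + q = 596; w = 11419; 11419 = 19 * 601; number of divisors = (1+1) * (1+1) = 4; answer 4
Stage 3: R2 = 4; c = 6; total draws C(8,5) = 56; favorable C(2,1)*C(6,4) = 30; P = 15/28; answer 15/28

15/28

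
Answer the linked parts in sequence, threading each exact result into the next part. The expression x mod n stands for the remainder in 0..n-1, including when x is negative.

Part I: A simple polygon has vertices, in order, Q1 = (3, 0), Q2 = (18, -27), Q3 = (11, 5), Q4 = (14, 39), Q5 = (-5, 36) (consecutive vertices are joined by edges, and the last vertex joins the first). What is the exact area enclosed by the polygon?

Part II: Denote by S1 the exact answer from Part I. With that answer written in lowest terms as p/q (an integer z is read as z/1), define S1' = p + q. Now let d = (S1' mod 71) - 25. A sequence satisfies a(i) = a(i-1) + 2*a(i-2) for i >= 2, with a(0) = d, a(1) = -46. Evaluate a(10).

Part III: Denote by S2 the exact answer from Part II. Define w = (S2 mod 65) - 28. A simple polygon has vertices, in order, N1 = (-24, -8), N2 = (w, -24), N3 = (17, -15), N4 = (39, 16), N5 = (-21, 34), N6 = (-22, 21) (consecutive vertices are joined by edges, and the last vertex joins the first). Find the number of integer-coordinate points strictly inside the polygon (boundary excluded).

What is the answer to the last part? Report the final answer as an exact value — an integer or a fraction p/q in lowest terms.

Part I: cross terms: (3*-27 - 18*0)=-81, (18*5 - 11*-27)=387, (11*39 - 14*5)=359, (14*36 - -5*39)=699, (-5*0 - 3*36)=-108; twice the area = |1256| = 1256; area = 628; answer 628
Part II: S1 = 628; threaded value p + q = 629; d = 36; a(2) = 1*(-46) + 2*(36) = 26; iterating: a(2)=26, a(3)=-66, a(4)=-14, a(5)=-146, a(6)=-174, a(7)=-466, a(8)=-814, a(9)=-1746, a(10)=-3374; answer -3374
Part III: S2 = -3374; w = -22; cross terms: (-24*-24 - -22*-8)=400, (-22*-15 - 17*-24)=738, (17*16 - 39*-15)=857, (39*34 - -21*16)=1662, (-21*21 - -22*34)=307, (-22*-8 - -24*21)=680; twice the area = |4644| = 4644; area = 2322; boundary points = 2 + 3 + 1 + 6 + 1 + 1 = 14; strictly interior points = area - boundary/2 + 1 = 2316; answer 2316

2316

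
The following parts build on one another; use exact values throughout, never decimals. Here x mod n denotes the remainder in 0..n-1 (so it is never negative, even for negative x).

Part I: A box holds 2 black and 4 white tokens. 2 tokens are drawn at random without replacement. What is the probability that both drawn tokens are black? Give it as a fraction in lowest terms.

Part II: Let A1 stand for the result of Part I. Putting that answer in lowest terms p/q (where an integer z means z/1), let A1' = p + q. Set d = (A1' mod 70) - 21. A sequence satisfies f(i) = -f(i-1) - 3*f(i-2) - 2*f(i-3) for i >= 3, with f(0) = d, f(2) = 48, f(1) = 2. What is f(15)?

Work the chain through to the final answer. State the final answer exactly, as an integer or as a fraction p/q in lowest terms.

Part I: total draws C(6,2) = 15; favorable C(2,2) = 1; P = 1/15; answer 1/15
Part II: A1 = 1/15; threaded value p + q = 16; d = -5; f(3) = -1*(48) - 3*(2) - 2*(-5) = -44; iterating: f(3)=-44, f(4)=-104, f(5)=140, f(6)=260, f(7)=-472, f(8)=-588, f(9)=1484, f(10)=1224, f(11)=-4500, f(12)=-2140, f(13)=13192, f(14)=2228, f(15)=-37524; answer -37524

-37524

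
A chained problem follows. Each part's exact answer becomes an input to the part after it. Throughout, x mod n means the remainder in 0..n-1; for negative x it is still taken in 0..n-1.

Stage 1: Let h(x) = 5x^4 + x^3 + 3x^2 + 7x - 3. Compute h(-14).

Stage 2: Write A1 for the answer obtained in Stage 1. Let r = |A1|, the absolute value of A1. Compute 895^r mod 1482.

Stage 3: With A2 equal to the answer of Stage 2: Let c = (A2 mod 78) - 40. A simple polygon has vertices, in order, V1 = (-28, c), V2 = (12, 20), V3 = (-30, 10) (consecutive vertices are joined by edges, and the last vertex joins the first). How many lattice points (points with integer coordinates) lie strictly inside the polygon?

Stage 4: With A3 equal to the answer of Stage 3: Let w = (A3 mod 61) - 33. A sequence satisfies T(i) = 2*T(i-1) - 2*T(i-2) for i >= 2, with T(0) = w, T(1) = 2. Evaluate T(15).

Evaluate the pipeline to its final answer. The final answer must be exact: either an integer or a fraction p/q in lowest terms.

Stage 1: 5*(-14)^4 + 1*(-14)^3 + 3*(-14)^2 + 7*(-14)^1 - 3 = (192080) + (-2744) + (588) + (-98) + (-3) = 189823; answer 189823
Stage 2: A1 = 189823; r = 189823; squarings mod 1482: 895^1=895, 895^2=745, 895^4=757, 895^8=997, 895^16=1069, 895^32=139, 895^64=55, 895^128=61, 895^256=757, 895^512=997, 895^1024=1069, 895^2048=139, 895^4096=55, 895^8192=61, 895^16384=757, 895^32768=997, 895^65536=1069, 895^131072=139; 895^189823 = 895^1 * 895^2 * 895^4 * 895^8 * 895^16 * 895^32 * 895^64 * 895^256 * 895^1024 * 895^8192 * 895^16384 * 895^32768 * 895^131072 = 535 (mod 1482); answer 535
Stage 3: A2 = 535; c = 27; cross terms: (-28*20 - 12*27)=-884, (12*10 - -30*20)=720, (-30*27 - -28*10)=-530; twice the area = |-694| = 694; area = 347; boundary points = 1 + 2 + 1 = 4; strictly interior points = area - boundary/2 + 1 = 346; answer 346
Stage 4: A3 = 346; w = 8; T(2) = 2*(2) - 2*(8) = -12; iterating: T(2)=-12, T(3)=-28, T(4)=-32, T(5)=-8, T(6)=48, T(7)=112, T(8)=128, T(9)=32, T(10)=-192, T(11)=-448, T(12)=-512, T(13)=-128, T(14)=768, T(15)=1792; answer 1792

1792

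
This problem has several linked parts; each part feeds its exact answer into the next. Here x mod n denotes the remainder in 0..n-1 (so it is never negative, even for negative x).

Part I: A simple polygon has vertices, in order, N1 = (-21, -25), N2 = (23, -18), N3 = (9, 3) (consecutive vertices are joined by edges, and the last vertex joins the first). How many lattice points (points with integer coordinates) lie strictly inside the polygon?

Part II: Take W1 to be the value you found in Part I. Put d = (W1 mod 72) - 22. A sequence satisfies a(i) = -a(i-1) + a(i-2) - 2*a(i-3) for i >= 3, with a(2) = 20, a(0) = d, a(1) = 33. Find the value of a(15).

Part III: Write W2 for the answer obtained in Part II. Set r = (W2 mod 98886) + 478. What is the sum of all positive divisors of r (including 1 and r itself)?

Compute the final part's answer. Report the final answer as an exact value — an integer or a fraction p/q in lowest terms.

56088

Part I: cross terms: (-21*-18 - 23*-25)=953, (23*3 - 9*-18)=231, (9*-25 - -21*3)=-162; twice the area = |1022| = 1022; area = 511; boundary points = 1 + 7 + 2 = 10; strictly interior points = area - boundary/2 + 1 = 507; answer 507
Part II: W1 = 507; d = -19; a(3) = -1*(20) + 1*(33) - 2*(-19) = 51; iterating: a(3)=51, a(4)=-97, a(5)=108, a(6)=-307, a(7)=609, a(8)=-1132, a(9)=2355, a(10)=-4705, a(11)=9324, a(12)=-18739, a(13)=37473, a(14)=-74860, a(15)=149811; answer 149811
Part III: W2 = 149811; r = 51403; 51403 = 11 * 4673; sigma = (1 + 11) * (1 + 4673) = 12 * 4674 = 56088; answer 56088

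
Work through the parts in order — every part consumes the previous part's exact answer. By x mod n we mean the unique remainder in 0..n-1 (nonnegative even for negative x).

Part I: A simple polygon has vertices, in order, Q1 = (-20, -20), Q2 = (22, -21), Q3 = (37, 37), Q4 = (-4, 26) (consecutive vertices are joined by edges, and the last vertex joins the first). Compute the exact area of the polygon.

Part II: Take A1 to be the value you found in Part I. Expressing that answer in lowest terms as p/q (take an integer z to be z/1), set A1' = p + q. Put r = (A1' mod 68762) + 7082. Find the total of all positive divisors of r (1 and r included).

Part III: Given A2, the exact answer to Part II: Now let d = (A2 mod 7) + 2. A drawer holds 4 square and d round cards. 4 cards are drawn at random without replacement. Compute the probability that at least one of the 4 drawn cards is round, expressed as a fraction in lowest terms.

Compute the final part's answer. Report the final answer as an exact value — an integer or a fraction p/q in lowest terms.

14/15

Part I: cross terms: (-20*-21 - 22*-20)=860, (22*37 - 37*-21)=1591, (37*26 - -4*37)=1110, (-4*-20 - -20*26)=600; twice the area = |4161| = 4161; area = 4161/2; answer 4161/2
Part II: A1 = 4161/2; threaded value p + q = 4163; r = 11245; 11245 = 5 * 13 * 173; sigma = (1 + 5) * (1 + 13) * (1 + 173) = 6 * 14 * 174 = 14616; answer 14616
Part III: A2 = 14616; d = 2; total draws C(6,4) = 15; complement C(4,4) = 1; favorable 15 - 1 = 14; P = 14/15; answer 14/15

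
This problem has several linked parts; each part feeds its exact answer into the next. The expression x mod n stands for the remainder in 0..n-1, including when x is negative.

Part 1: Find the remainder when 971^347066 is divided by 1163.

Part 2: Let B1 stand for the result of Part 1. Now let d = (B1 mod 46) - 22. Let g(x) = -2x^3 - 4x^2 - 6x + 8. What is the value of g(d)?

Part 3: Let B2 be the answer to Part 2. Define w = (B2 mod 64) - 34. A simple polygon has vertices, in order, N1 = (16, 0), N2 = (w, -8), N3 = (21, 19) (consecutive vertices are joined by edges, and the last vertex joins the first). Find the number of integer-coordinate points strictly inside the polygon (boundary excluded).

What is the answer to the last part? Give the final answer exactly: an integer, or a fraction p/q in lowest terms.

Part 1: squarings mod 1163: 971^1=971, 971^2=811, 971^4=626, 971^8=1108, 971^16=699, 971^32=141, 971^64=110, 971^128=470, 971^256=1093, 971^512=248, 971^1024=1028, 971^2048=780, 971^4096=151, 971^8192=704, 971^16384=178, 971^32768=283, 971^65536=1005, 971^131072=541, 971^262144=768; 971^347066 = 971^2 * 971^8 * 971^16 * 971^32 * 971^128 * 971^256 * 971^512 * 971^2048 * 971^16384 * 971^65536 * 971^262144 = 234 (mod 1163); answer 234
Part 2: B1 = 234; d = -18; -2*(-18)^3 - 4*(-18)^2 - 6*(-18)^1 + 8 = (11664) + (-1296) + (108) + (8) = 10484; answer 10484
Part 3: B2 = 10484; w = 18; cross terms: (16*-8 - 18*0)=-128, (18*19 - 21*-8)=510, (21*0 - 16*19)=-304; twice the area = |78| = 78; area = 39; boundary points = 2 + 3 + 1 = 6; strictly interior points = area - boundary/2 + 1 = 37; answer 37

37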